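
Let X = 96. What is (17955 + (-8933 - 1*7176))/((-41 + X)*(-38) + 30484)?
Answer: 923/14197 ≈ 0.065014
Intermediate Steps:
(17955 + (-8933 - 1*7176))/((-41 + X)*(-38) + 30484) = (17955 + (-8933 - 1*7176))/((-41 + 96)*(-38) + 30484) = (17955 + (-8933 - 7176))/(55*(-38) + 30484) = (17955 - 16109)/(-2090 + 30484) = 1846/28394 = 1846*(1/28394) = 923/14197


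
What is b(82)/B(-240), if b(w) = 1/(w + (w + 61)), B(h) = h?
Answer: -1/54000 ≈ -1.8519e-5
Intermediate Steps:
b(w) = 1/(61 + 2*w) (b(w) = 1/(w + (61 + w)) = 1/(61 + 2*w))
b(82)/B(-240) = 1/((61 + 2*82)*(-240)) = -1/240/(61 + 164) = -1/240/225 = (1/225)*(-1/240) = -1/54000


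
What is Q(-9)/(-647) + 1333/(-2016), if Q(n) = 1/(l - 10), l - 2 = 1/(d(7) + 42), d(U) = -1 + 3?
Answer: -33625733/50869728 ≈ -0.66102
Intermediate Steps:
d(U) = 2
l = 89/44 (l = 2 + 1/(2 + 42) = 2 + 1/44 = 89/44 ≈ 2.0227)
Q(n) = -44/351 (Q(n) = 1/(89/44 - 10) = 1/(-351/44) = -44/351)
Q(-9)/(-647) + 1333/(-2016) = -44/351/(-647) + 1333/(-2016) = -44/351*(-1/647) + 1333*(-1/2016) = 44/227097 - 1333/2016 = -33625733/50869728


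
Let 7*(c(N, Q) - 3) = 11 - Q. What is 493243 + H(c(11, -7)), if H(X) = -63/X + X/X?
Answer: 6412025/13 ≈ 4.9323e+5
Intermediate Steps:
c(N, Q) = 32/7 - Q/7 (c(N, Q) = 3 + (11 - Q)/7 = 3 + (11/7 - Q/7) = 32/7 - Q/7)
H(X) = 1 - 63/X (H(X) = -63/X + 1 = 1 - 63/X)
493243 + H(c(11, -7)) = 493243 + (-63 + (32/7 - ⅐*(-7)))/(32/7 - ⅐*(-7)) = 493243 + (-63 + (32/7 + 1))/(32/7 + 1) = 493243 + (-63 + 39/7)/(39/7) = 493243 + (7/39)*(-402/7) = 493243 - 134/13 = 6412025/13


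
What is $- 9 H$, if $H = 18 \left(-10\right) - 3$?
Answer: $1647$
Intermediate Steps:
$H = -183$ ($H = -180 - 3 = -183$)
$- 9 H = \left(-9\right) \left(-183\right) = 1647$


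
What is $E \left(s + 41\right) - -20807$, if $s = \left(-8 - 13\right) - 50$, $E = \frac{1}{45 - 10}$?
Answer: $\frac{145643}{7} \approx 20806.0$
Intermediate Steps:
$E = \frac{1}{35} \approx 0.028571$
$s = -71$ ($s = \left(-8 - 13\right) - 50 = -21 - 50 = -71$)
$E \left(s + 41\right) - -20807 = \frac{-71 + 41}{35} - -20807 = \frac{1}{35} \left(-30\right) + 20807 = - \frac{6}{7} + 20807 = \frac{145643}{7}$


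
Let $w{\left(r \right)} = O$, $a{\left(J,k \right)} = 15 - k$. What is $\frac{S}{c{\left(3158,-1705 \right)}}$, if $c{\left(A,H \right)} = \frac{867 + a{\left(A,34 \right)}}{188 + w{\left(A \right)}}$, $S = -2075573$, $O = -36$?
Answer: $- \frac{39435887}{106} \approx -3.7204 \cdot 10^{5}$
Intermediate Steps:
$w{\left(r \right)} = -36$
$c{\left(A,H \right)} = \frac{106}{19}$ ($c{\left(A,H \right)} = \frac{867 + \left(15 - 34\right)}{188 - 36} = \frac{867 + \left(15 - 34\right)}{152} = \left(867 - 19\right) \frac{1}{152} = 848 \cdot \frac{1}{152} = \frac{106}{19}$)
$\frac{S}{c{\left(3158,-1705 \right)}} = - \frac{2075573}{\frac{106}{19}} = \left(-2075573\right) \frac{19}{106} = - \frac{39435887}{106}$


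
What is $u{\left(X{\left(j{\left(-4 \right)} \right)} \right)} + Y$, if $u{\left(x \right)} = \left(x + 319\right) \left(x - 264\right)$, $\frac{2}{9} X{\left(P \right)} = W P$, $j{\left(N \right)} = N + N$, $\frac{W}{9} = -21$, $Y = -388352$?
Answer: $46196068$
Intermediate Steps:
$W = -189$ ($W = 9 \left(-21\right) = -189$)
$j{\left(N \right)} = 2 N$
$X{\left(P \right)} = - \frac{1701 P}{2}$ ($X{\left(P \right)} = \frac{9 \left(- 189 P\right)}{2} = - \frac{1701 P}{2}$)
$u{\left(x \right)} = \left(-264 + x\right) \left(319 + x\right)$ ($u{\left(x \right)} = \left(319 + x\right) \left(-264 + x\right) = \left(-264 + x\right) \left(319 + x\right)$)
$u{\left(X{\left(j{\left(-4 \right)} \right)} \right)} + Y = \left(-84216 + \left(- \frac{1701 \cdot 2 \left(-4\right)}{2}\right)^{2} + 55 \left(- \frac{1701 \cdot 2 \left(-4\right)}{2}\right)\right) - 388352 = \left(-84216 + \left(\left(- \frac{1701}{2}\right) \left(-8\right)\right)^{2} + 55 \left(\left(- \frac{1701}{2}\right) \left(-8\right)\right)\right) - 388352 = \left(-84216 + 6804^{2} + 55 \cdot 6804\right) - 388352 = \left(-84216 + 46294416 + 374220\right) - 388352 = 46584420 - 388352 = 46196068$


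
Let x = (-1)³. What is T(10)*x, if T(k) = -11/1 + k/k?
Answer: 10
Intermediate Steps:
x = -1
T(k) = -10 (T(k) = -11*1 + 1 = -11 + 1 = -10)
T(10)*x = -10*(-1) = 10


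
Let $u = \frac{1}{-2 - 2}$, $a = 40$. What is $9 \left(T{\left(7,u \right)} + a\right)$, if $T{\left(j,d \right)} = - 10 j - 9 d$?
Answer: $- \frac{999}{4} \approx -249.75$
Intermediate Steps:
$u = - \frac{1}{4}$ ($u = \frac{1}{-4} = - \frac{1}{4} \approx -0.25$)
$9 \left(T{\left(7,u \right)} + a\right) = 9 \left(\left(\left(-10\right) 7 - - \frac{9}{4}\right) + 40\right) = 9 \left(\left(-70 + \frac{9}{4}\right) + 40\right) = 9 \left(- \frac{271}{4} + 40\right) = 9 \left(- \frac{111}{4}\right) = - \frac{999}{4}$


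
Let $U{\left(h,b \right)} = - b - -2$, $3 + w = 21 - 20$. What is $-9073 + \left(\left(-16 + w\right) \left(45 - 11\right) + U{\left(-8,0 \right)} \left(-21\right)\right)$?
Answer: $-9727$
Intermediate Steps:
$w = -2$ ($w = -3 + \left(21 - 20\right) = -3 + 1 = -2$)
$U{\left(h,b \right)} = 2 - b$ ($U{\left(h,b \right)} = - b + 2 = 2 - b$)
$-9073 + \left(\left(-16 + w\right) \left(45 - 11\right) + U{\left(-8,0 \right)} \left(-21\right)\right) = -9073 + \left(\left(-16 - 2\right) \left(45 - 11\right) + \left(2 - 0\right) \left(-21\right)\right) = -9073 - \left(612 - \left(2 + 0\right) \left(-21\right)\right) = -9073 + \left(-612 + 2 \left(-21\right)\right) = -9073 - 654 = -9727$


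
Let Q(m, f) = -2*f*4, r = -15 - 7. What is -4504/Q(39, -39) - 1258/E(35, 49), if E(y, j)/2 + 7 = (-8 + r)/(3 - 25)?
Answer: 234935/2418 ≈ 97.161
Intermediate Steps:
r = -22
Q(m, f) = -8*f
E(y, j) = -124/11 (E(y, j) = -14 + 2*((-8 - 22)/(3 - 25)) = -14 + 2*(-30/(-22)) = -14 + 2*(-30*(-1/22)) = -14 + 2*(15/11) = -14 + 30/11 = -124/11)
-4504/Q(39, -39) - 1258/E(35, 49) = -4504/((-8*(-39))) - 1258/(-124/11) = -4504/312 - 1258*(-11/124) = -4504*1/312 + 6919/62 = -563/39 + 6919/62 = 234935/2418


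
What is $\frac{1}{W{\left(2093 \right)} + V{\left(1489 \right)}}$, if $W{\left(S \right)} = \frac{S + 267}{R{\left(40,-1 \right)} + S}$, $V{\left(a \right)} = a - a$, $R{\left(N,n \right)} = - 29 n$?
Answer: $\frac{1061}{1180} \approx 0.89915$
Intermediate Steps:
$V{\left(a \right)} = 0$
$W{\left(S \right)} = \frac{267 + S}{29 + S}$ ($W{\left(S \right)} = \frac{S + 267}{\left(-29\right) \left(-1\right) + S} = \frac{267 + S}{29 + S}$)
$\frac{1}{W{\left(2093 \right)} + V{\left(1489 \right)}} = \frac{1}{\frac{267 + 2093}{29 + 2093} + 0} = \frac{1}{\frac{1}{2122} \cdot 2360 + 0} = \frac{1}{\frac{1180}{1061} + 0} = \frac{1}{\frac{1180}{1061}} = \frac{1061}{1180}$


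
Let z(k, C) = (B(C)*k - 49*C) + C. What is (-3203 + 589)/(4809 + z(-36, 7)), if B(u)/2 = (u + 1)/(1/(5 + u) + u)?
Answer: -222190/373293 ≈ -0.59522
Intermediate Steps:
B(u) = 2*(1 + u)/(u + 1/(5 + u)) (B(u) = 2*((u + 1)/(1/(5 + u) + u)) = 2*((1 + u)/(u + 1/(5 + u))) = 2*(1 + u)/(u + 1/(5 + u)))
z(k, C) = -48*C + 2*k*(5 + C**2 + 6*C)/(1 + C**2 + 5*C) (z(k, C) = ((2*(5 + C**2 + 6*C)/(1 + C**2 + 5*C))*k - 49*C) + C = (2*k*(5 + C**2 + 6*C)/(1 + C**2 + 5*C) - 49*C) + C = (-49*C + 2*k*(5 + C**2 + 6*C)/(1 + C**2 + 5*C)) + C = -48*C + 2*k*(5 + C**2 + 6*C)/(1 + C**2 + 5*C))
(-3203 + 589)/(4809 + z(-36, 7)) = (-3203 + 589)/(4809 + 2*(-36*(5 + 7**2 + 6*7) - 24*7*(1 + 7**2 + 5*7))/(1 + 7**2 + 5*7)) = -2614/(4809 + 2*(-36*(5 + 49 + 42) - 24*7*(1 + 49 + 35))/(1 + 49 + 35)) = -2614/(4809 + 2*(-36*96 - 24*7*85)/85) = -2614/(4809 + 2*(1/85)*(-3456 - 14280)) = -2614/(4809 + 2*(1/85)*(-17736)) = -2614/(4809 - 35472/85) = -2614/373293/85 = -2614*85/373293 = -222190/373293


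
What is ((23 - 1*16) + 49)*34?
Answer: 1904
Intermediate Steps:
((23 - 1*16) + 49)*34 = ((23 - 16) + 49)*34 = (7 + 49)*34 = 56*34 = 1904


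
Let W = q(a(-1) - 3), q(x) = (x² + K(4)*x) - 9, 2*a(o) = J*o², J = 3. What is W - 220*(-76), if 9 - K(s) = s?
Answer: 66823/4 ≈ 16706.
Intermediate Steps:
K(s) = 9 - s
a(o) = 3*o²/2 (a(o) = (3*o²)/2 = 3*o²/2)
q(x) = -9 + x² + 5*x (q(x) = (x² + (9 - 1*4)*x) - 9 = (x² + (9 - 4)*x) - 9 = (x² + 5*x) - 9 = -9 + x² + 5*x)
W = -57/4 (W = -9 + ((3/2)*(-1)² - 3)² + 5*((3/2)*(-1)² - 3) = -9 + ((3/2)*1 - 3)² + 5*((3/2)*1 - 3) = -9 + (3/2 - 3)² + 5*(3/2 - 3) = -9 + (-3/2)² + 5*(-3/2) = -9 + 9/4 - 15/2 = -57/4 ≈ -14.250)
W - 220*(-76) = -57/4 - 220*(-76) = -57/4 + 16720 = 66823/4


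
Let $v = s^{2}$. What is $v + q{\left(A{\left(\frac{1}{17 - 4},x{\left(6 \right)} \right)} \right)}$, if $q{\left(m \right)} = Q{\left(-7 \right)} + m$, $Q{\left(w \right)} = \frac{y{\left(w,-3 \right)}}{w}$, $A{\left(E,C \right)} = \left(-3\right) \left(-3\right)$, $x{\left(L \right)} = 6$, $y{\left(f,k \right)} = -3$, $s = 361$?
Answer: $\frac{912313}{7} \approx 1.3033 \cdot 10^{5}$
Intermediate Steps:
$A{\left(E,C \right)} = 9$
$v = 130321$ ($v = 361^{2} = 130321$)
$Q{\left(w \right)} = - \frac{3}{w}$
$q{\left(m \right)} = \frac{3}{7} + m$ ($q{\left(m \right)} = - \frac{3}{-7} + m = \left(-3\right) \left(- \frac{1}{7}\right) + m = \frac{3}{7} + m$)
$v + q{\left(A{\left(\frac{1}{17 - 4},x{\left(6 \right)} \right)} \right)} = 130321 + \left(\frac{3}{7} + 9\right) = 130321 + \frac{66}{7} = \frac{912313}{7}$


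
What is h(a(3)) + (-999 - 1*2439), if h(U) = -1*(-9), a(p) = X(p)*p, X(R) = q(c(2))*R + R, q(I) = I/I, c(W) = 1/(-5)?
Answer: -3429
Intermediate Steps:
c(W) = -⅕
q(I) = 1
X(R) = 2*R (X(R) = 1*R + R = R + R = 2*R)
a(p) = 2*p² (a(p) = (2*p)*p = 2*p²)
h(U) = 9
h(a(3)) + (-999 - 1*2439) = 9 + (-999 - 1*2439) = 9 + (-999 - 2439) = 9 - 3438 = -3429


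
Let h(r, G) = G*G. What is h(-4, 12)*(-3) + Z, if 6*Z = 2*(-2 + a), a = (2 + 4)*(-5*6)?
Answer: -1478/3 ≈ -492.67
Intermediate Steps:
h(r, G) = G²
a = -180 (a = 6*(-30) = -180)
Z = -182/3 (Z = (2*(-2 - 180))/6 = (2*(-182))/6 = (⅙)*(-364) = -182/3 ≈ -60.667)
h(-4, 12)*(-3) + Z = 12²*(-3) - 182/3 = 144*(-3) - 182/3 = -432 - 182/3 = -1478/3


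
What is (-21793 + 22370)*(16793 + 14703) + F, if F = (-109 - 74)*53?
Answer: 18163493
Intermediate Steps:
F = -9699 (F = -183*53 = -9699)
(-21793 + 22370)*(16793 + 14703) + F = (-21793 + 22370)*(16793 + 14703) - 9699 = 577*31496 - 9699 = 18173192 - 9699 = 18163493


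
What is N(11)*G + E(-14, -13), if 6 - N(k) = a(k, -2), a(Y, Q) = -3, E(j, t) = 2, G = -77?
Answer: -691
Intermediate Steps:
N(k) = 9 (N(k) = 6 - 1*(-3) = 6 + 3 = 9)
N(11)*G + E(-14, -13) = 9*(-77) + 2 = -693 + 2 = -691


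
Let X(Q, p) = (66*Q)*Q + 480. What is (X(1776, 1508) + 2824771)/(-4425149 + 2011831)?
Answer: -211000867/2413318 ≈ -87.432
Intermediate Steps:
X(Q, p) = 480 + 66*Q² (X(Q, p) = 66*Q² + 480 = 480 + 66*Q²)
(X(1776, 1508) + 2824771)/(-4425149 + 2011831) = ((480 + 66*1776²) + 2824771)/(-4425149 + 2011831) = ((480 + 66*3154176) + 2824771)/(-2413318) = ((480 + 208175616) + 2824771)*(-1/2413318) = (208176096 + 2824771)*(-1/2413318) = 211000867*(-1/2413318) = -211000867/2413318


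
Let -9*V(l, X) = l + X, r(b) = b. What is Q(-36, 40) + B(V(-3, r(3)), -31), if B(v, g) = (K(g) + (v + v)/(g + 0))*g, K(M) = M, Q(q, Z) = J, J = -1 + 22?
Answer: 982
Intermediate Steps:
J = 21
Q(q, Z) = 21
V(l, X) = -X/9 - l/9 (V(l, X) = -(l + X)/9 = -(X + l)/9 = -X/9 - l/9)
B(v, g) = g*(g + 2*v/g) (B(v, g) = (g + (v + v)/(g + 0))*g = (g + (2*v)/g)*g = (g + 2*v/g)*g = g*(g + 2*v/g))
Q(-36, 40) + B(V(-3, r(3)), -31) = 21 + ((-31)**2 + 2*(-1/9*3 - 1/9*(-3))) = 21 + (961 + 2*(-1/3 + 1/3)) = 21 + (961 + 2*0) = 21 + (961 + 0) = 21 + 961 = 982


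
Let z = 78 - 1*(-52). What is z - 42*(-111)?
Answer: 4792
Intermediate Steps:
z = 130 (z = 78 + 52 = 130)
z - 42*(-111) = 130 - 42*(-111) = 130 + 4662 = 4792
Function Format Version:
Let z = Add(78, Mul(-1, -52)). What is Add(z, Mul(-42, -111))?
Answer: 4792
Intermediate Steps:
z = 130 (z = Add(78, 52) = 130)
Add(z, Mul(-42, -111)) = Add(130, Mul(-42, -111)) = Add(130, 4662) = 4792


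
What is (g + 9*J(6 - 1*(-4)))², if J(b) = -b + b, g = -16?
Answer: 256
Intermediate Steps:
J(b) = 0
(g + 9*J(6 - 1*(-4)))² = (-16 + 9*0)² = (-16 + 0)² = (-16)² = 256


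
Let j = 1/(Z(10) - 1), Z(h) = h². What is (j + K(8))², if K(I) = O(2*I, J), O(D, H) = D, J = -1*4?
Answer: 2512225/9801 ≈ 256.32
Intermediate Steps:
J = -4
K(I) = 2*I
j = 1/99 (j = 1/(10² - 1) = 1/(100 - 1) = 1/99 ≈ 0.010101)
(j + K(8))² = (1/99 + 2*8)² = (1/99 + 16)² = (1585/99)² = 2512225/9801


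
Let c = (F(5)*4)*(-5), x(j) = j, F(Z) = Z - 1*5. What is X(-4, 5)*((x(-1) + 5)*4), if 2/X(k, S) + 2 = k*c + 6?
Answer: 8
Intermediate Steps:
F(Z) = -5 + Z (F(Z) = Z - 5 = -5 + Z)
c = 0 (c = ((-5 + 5)*4)*(-5) = (0*4)*(-5) = 0*(-5) = 0)
X(k, S) = ½ (X(k, S) = 2/(-2 + (k*0 + 6)) = 2/(-2 + (0 + 6)) = 2/(-2 + 6) = 2/4 = 2*(¼) = ½)
X(-4, 5)*((x(-1) + 5)*4) = ((-1 + 5)*4)/2 = (4*4)/2 = (½)*16 = 8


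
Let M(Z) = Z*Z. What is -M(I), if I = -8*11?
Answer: -7744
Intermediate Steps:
I = -88
M(Z) = Z²
-M(I) = -1*(-88)² = -1*7744 = -7744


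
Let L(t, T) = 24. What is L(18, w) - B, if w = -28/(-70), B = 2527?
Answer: -2503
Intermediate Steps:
w = 2/5 (w = -28*(-1/70) = 2/5 ≈ 0.40000)
L(18, w) - B = 24 - 1*2527 = 24 - 2527 = -2503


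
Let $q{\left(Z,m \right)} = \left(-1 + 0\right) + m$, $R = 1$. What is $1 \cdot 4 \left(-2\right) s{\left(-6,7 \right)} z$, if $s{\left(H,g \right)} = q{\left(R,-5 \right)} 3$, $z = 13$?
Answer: $1872$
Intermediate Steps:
$q{\left(Z,m \right)} = -1 + m$
$s{\left(H,g \right)} = -18$ ($s{\left(H,g \right)} = \left(-1 - 5\right) 3 = \left(-6\right) 3 = -18$)
$1 \cdot 4 \left(-2\right) s{\left(-6,7 \right)} z = 1 \cdot 4 \left(-2\right) \left(-18\right) 13 = 4 \left(-2\right) \left(-18\right) 13 = \left(-8\right) \left(-18\right) 13 = 144 \cdot 13 = 1872$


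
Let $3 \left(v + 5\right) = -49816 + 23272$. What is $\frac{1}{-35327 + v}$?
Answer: $- \frac{1}{44180} \approx -2.2635 \cdot 10^{-5}$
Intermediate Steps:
$v = -8853$ ($v = -5 + \frac{-49816 + 23272}{3} = -5 + \frac{1}{3} \left(-26544\right) = -5 - 8848 = -8853$)
$\frac{1}{-35327 + v} = \frac{1}{-35327 - 8853} = \frac{1}{-44180} = - \frac{1}{44180}$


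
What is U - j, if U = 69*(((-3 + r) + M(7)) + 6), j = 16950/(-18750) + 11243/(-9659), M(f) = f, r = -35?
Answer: -2080225033/1207375 ≈ -1722.9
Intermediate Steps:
j = -2496842/1207375 (j = 16950*(-1/18750) + 11243*(-1/9659) = -113/125 - 11243/9659 = -2496842/1207375 ≈ -2.0680)
U = -1725 (U = 69*(((-3 - 35) + 7) + 6) = 69*((-38 + 7) + 6) = 69*(-31 + 6) = 69*(-25) = -1725)
U - j = -1725 - 1*(-2496842/1207375) = -1725 + 2496842/1207375 = -2080225033/1207375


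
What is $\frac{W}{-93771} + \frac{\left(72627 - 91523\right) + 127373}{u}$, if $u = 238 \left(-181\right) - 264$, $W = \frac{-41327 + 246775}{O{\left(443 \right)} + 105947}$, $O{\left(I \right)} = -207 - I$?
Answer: $- \frac{1071089648102015}{427950455746554} \approx -2.5028$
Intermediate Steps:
$W = \frac{205448}{105297}$ ($W = \frac{-41327 + 246775}{\left(-207 - 443\right) + 105947} = \frac{205448}{\left(-207 - 443\right) + 105947} = \frac{205448}{-650 + 105947} = \frac{205448}{105297} \approx 1.9511$)
$u = -43342$ ($u = -43078 - 264 = -43342$)
$\frac{W}{-93771} + \frac{\left(72627 - 91523\right) + 127373}{u} = \frac{205448}{105297 \left(-93771\right)} + \frac{\left(72627 - 91523\right) + 127373}{-43342} = \frac{205448}{105297} \left(- \frac{1}{93771}\right) + \left(-18896 + 127373\right) \left(- \frac{1}{43342}\right) = - \frac{205448}{9873804987} + 108477 \left(- \frac{1}{43342}\right) = - \frac{205448}{9873804987} - \frac{108477}{43342} = - \frac{1071089648102015}{427950455746554}$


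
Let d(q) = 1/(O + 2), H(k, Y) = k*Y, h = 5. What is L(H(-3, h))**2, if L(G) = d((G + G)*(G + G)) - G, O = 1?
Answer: 2116/9 ≈ 235.11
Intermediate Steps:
H(k, Y) = Y*k
d(q) = 1/3 (d(q) = 1/(1 + 2) = 1/3)
L(G) = 1/3 - G
L(H(-3, h))**2 = (1/3 - 5*(-3))**2 = (1/3 - 1*(-15))**2 = (1/3 + 15)**2 = (46/3)**2 = 2116/9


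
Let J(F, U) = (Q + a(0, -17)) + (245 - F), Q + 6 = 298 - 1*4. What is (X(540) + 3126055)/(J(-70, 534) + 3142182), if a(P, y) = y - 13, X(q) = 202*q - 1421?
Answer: 293974/285705 ≈ 1.0289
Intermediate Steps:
X(q) = -1421 + 202*q
Q = 288 (Q = -6 + (298 - 1*4) = -6 + (298 - 4) = -6 + 294 = 288)
a(P, y) = -13 + y
J(F, U) = 503 - F (J(F, U) = (288 + (-13 - 17)) + (245 - F) = (288 - 30) + (245 - F) = 258 + (245 - F) = 503 - F)
(X(540) + 3126055)/(J(-70, 534) + 3142182) = ((-1421 + 202*540) + 3126055)/((503 - 1*(-70)) + 3142182) = ((-1421 + 109080) + 3126055)/((503 + 70) + 3142182) = (107659 + 3126055)/(573 + 3142182) = 3233714/3142755 = 3233714*(1/3142755) = 293974/285705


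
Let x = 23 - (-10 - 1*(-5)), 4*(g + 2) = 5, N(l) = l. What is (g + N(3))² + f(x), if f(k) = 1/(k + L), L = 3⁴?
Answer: 8845/1744 ≈ 5.0717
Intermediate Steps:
g = -¾ (g = -2 + (¼)*5 = -2 + 5/4 = -¾ ≈ -0.75000)
L = 81
x = 28 (x = 23 - (-10 + 5) = 23 - 1*(-5) = 23 + 5 = 28)
f(k) = 1/(81 + k) (f(k) = 1/(k + 81) = 1/(81 + k))
(g + N(3))² + f(x) = (-¾ + 3)² + 1/(81 + 28) = (9/4)² + 1/109 = 81/16 + 1/109 = 8845/1744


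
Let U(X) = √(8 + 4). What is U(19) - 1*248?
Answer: -248 + 2*√3 ≈ -244.54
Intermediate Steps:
U(X) = 2*√3 (U(X) = √12 = 2*√3)
U(19) - 1*248 = 2*√3 - 1*248 = 2*√3 - 248 = -248 + 2*√3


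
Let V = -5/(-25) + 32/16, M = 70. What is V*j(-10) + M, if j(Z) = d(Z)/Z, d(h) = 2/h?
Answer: 17511/250 ≈ 70.044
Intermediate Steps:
j(Z) = 2/Z² (j(Z) = (2/Z)/Z = 2/Z²)
V = 11/5 (V = -5*(-1/25) + 32*(1/16) = ⅕ + 2 = 11/5 ≈ 2.2000)
V*j(-10) + M = 11*(2/(-10)²)/5 + 70 = 11*(2*(1/100))/5 + 70 = (11/5)*(1/50) + 70 = 11/250 + 70 = 17511/250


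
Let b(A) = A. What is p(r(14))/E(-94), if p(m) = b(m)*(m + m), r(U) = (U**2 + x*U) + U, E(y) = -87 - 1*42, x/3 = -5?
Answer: 0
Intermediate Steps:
x = -15 (x = 3*(-5) = -15)
E(y) = -129 (E(y) = -87 - 42 = -129)
r(U) = U**2 - 14*U (r(U) = (U**2 - 15*U) + U = U**2 - 14*U)
p(m) = 2*m**2 (p(m) = m*(m + m) = m*(2*m) = 2*m**2)
p(r(14))/E(-94) = (2*(14*(-14 + 14))**2)/(-129) = (2*(14*0)**2)*(-1/129) = (2*0**2)*(-1/129) = (2*0)*(-1/129) = 0*(-1/129) = 0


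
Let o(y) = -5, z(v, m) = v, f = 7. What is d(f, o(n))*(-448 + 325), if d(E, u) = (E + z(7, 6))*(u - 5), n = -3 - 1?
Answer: 17220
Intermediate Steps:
n = -4
d(E, u) = (-5 + u)*(7 + E) (d(E, u) = (E + 7)*(u - 5) = (7 + E)*(-5 + u) = (-5 + u)*(7 + E))
d(f, o(n))*(-448 + 325) = (-35 - 5*7 + 7*(-5) + 7*(-5))*(-448 + 325) = (-35 - 35 - 35 - 35)*(-123) = -140*(-123) = 17220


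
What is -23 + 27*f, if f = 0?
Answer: -23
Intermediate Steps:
-23 + 27*f = -23 + 27*0 = -23 + 0 = -23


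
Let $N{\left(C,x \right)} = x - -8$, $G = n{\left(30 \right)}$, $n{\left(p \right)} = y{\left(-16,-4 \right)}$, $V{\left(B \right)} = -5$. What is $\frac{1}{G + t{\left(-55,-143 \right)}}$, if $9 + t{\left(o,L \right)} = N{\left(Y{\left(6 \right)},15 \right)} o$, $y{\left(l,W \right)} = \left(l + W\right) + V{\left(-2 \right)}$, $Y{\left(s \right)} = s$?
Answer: $- \frac{1}{1299} \approx -0.00076982$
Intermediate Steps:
$y{\left(l,W \right)} = -5 + W + l$ ($y{\left(l,W \right)} = \left(l + W\right) - 5 = \left(W + l\right) - 5 = -5 + W + l$)
$n{\left(p \right)} = -25$ ($n{\left(p \right)} = -5 - 4 - 16 = -25$)
$G = -25$
$N{\left(C,x \right)} = 8 + x$ ($N{\left(C,x \right)} = x + 8 = 8 + x$)
$t{\left(o,L \right)} = -9 + 23 o$ ($t{\left(o,L \right)} = -9 + \left(8 + 15\right) o = -9 + 23 o$)
$\frac{1}{G + t{\left(-55,-143 \right)}} = \frac{1}{-25 + \left(-9 + 23 \left(-55\right)\right)} = \frac{1}{-25 - 1274} = \frac{1}{-1299} = - \frac{1}{1299}$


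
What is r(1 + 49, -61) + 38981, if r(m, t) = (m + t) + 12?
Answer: 38982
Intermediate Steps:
r(m, t) = 12 + m + t
r(1 + 49, -61) + 38981 = (12 + (1 + 49) - 61) + 38981 = (12 + 50 - 61) + 38981 = 1 + 38981 = 38982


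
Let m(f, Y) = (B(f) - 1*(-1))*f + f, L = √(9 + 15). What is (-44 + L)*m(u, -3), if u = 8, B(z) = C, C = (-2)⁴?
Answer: -6336 + 288*√6 ≈ -5630.5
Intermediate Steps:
C = 16
B(z) = 16
L = 2*√6 (L = √24 = 2*√6 ≈ 4.8990)
m(f, Y) = 18*f (m(f, Y) = (16 - 1*(-1))*f + f = (16 + 1)*f + f = 17*f + f = 18*f)
(-44 + L)*m(u, -3) = (-44 + 2*√6)*(18*8) = (-44 + 2*√6)*144 = -6336 + 288*√6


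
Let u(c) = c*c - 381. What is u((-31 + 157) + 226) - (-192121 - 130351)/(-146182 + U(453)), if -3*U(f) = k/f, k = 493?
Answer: 24538867111165/198661831 ≈ 1.2352e+5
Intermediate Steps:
u(c) = -381 + c² (u(c) = c² - 381 = -381 + c²)
U(f) = -493/(3*f)
u((-31 + 157) + 226) - (-192121 - 130351)/(-146182 + U(453)) = (-381 + ((-31 + 157) + 226)²) - (-192121 - 130351)/(-146182 - 493/3/453) = (-381 + (126 + 226)²) - (-322472)/(-146182 - 493/3*1/453) = (-381 + 352²) - (-322472)/(-146182 - 493/1359) = (-381 + 123904) - (-322472)/(-198661831/1359) = 123523 - (-322472)*(-1359)/198661831 = 123523 - 1*438239448/198661831 = 123523 - 438239448/198661831 = 24538867111165/198661831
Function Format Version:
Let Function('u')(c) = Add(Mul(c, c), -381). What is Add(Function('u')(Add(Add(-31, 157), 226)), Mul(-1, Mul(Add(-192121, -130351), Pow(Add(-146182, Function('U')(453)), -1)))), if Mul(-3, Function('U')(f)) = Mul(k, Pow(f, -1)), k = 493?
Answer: Rational(24538867111165, 198661831) ≈ 1.2352e+5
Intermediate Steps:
Function('u')(c) = Add(-381, Pow(c, 2)) (Function('u')(c) = Add(Pow(c, 2), -381) = Add(-381, Pow(c, 2)))
Function('U')(f) = Mul(Rational(-493, 3), Pow(f, -1)) (Function('U')(f) = Mul(Rational(-1, 3), Mul(493, Pow(f, -1))) = Mul(Rational(-493, 3), Pow(f, -1)))
Add(Function('u')(Add(Add(-31, 157), 226)), Mul(-1, Mul(Add(-192121, -130351), Pow(Add(-146182, Function('U')(453)), -1)))) = Add(Add(-381, Pow(Add(Add(-31, 157), 226), 2)), Mul(-1, Mul(Add(-192121, -130351), Pow(Add(-146182, Mul(Rational(-493, 3), Pow(453, -1))), -1)))) = Add(Add(-381, Pow(Add(126, 226), 2)), Mul(-1, Mul(-322472, Pow(Add(-146182, Mul(Rational(-493, 3), Rational(1, 453))), -1)))) = Add(Add(-381, Pow(352, 2)), Mul(-1, Mul(-322472, Pow(Add(-146182, Rational(-493, 1359)), -1)))) = Add(Add(-381, 123904), Mul(-1, Mul(-322472, Pow(Rational(-198661831, 1359), -1)))) = Add(123523, Mul(-1, Mul(-322472, Rational(-1359, 198661831)))) = Add(123523, Mul(-1, Rational(438239448, 198661831))) = Add(123523, Rational(-438239448, 198661831)) = Rational(24538867111165, 198661831)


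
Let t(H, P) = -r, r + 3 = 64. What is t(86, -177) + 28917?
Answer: 28856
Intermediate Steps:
r = 61 (r = -3 + 64 = 61)
t(H, P) = -61 (t(H, P) = -1*61 = -61)
t(86, -177) + 28917 = -61 + 28917 = 28856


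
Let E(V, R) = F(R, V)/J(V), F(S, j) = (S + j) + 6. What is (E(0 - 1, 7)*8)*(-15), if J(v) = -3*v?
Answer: -480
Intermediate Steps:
F(S, j) = 6 + S + j
E(V, R) = -(6 + R + V)/(3*V) (E(V, R) = (6 + R + V)/((-3*V)) = (6 + R + V)*(-1/(3*V)) = -(6 + R + V)/(3*V))
(E(0 - 1, 7)*8)*(-15) = (((-6 - 1*7 - (0 - 1))/(3*(0 - 1)))*8)*(-15) = (((1/3)*(-6 - 7 - 1*(-1))/(-1))*8)*(-15) = (((1/3)*(-1)*(-6 - 7 + 1))*8)*(-15) = (((1/3)*(-1)*(-12))*8)*(-15) = (4*8)*(-15) = 32*(-15) = -480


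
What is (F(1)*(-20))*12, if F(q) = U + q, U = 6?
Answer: -1680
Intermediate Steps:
F(q) = 6 + q
(F(1)*(-20))*12 = ((6 + 1)*(-20))*12 = (7*(-20))*12 = -140*12 = -1680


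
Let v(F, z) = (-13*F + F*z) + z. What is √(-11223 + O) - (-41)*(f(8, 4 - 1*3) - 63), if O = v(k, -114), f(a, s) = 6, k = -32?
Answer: -2337 + I*√7273 ≈ -2337.0 + 85.282*I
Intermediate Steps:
v(F, z) = z - 13*F + F*z
O = 3950 (O = -114 - 13*(-32) - 32*(-114) = -114 + 416 + 3648 = 3950)
√(-11223 + O) - (-41)*(f(8, 4 - 1*3) - 63) = √(-11223 + 3950) - (-41)*(6 - 63) = √(-7273) - (-41)*(-57) = I*√7273 - 1*2337 = I*√7273 - 2337 = -2337 + I*√7273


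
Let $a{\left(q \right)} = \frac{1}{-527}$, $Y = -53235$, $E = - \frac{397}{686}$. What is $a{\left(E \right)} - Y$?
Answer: $\frac{28054844}{527} \approx 53235.0$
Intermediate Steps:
$E = - \frac{397}{686}$ ($E = \left(-397\right) \frac{1}{686} = - \frac{397}{686} \approx -0.57872$)
$a{\left(q \right)} = - \frac{1}{527}$
$a{\left(E \right)} - Y = - \frac{1}{527} - -53235 = - \frac{1}{527} + 53235 = \frac{28054844}{527}$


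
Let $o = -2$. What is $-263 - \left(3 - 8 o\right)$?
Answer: $-282$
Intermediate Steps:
$-263 - \left(3 - 8 o\right) = -263 - \left(3 - -16\right) = -263 - \left(3 + 16\right) = -263 - 19 = -282$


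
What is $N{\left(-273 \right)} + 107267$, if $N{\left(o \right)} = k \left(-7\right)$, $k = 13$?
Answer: $107176$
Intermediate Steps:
$N{\left(o \right)} = -91$ ($N{\left(o \right)} = 13 \left(-7\right) = -91$)
$N{\left(-273 \right)} + 107267 = -91 + 107267 = 107176$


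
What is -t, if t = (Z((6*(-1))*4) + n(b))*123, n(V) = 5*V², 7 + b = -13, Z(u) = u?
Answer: -243048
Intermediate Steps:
b = -20 (b = -7 - 13 = -20)
t = 243048 (t = ((6*(-1))*4 + 5*(-20)²)*123 = (-6*4 + 5*400)*123 = (-24 + 2000)*123 = 1976*123 = 243048)
-t = -1*243048 = -243048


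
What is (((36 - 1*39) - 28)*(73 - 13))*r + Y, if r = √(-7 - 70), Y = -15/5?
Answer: -3 - 1860*I*√77 ≈ -3.0 - 16321.0*I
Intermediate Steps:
Y = -3 (Y = -15*⅕ = -3)
r = I*√77 (r = √(-77) = I*√77 ≈ 8.775*I)
(((36 - 1*39) - 28)*(73 - 13))*r + Y = (((36 - 1*39) - 28)*(73 - 13))*(I*√77) - 3 = (((36 - 39) - 28)*60)*(I*√77) - 3 = ((-3 - 28)*60)*(I*√77) - 3 = (-31*60)*(I*√77) - 3 = -1860*I*√77 - 3 = -3 - 1860*I*√77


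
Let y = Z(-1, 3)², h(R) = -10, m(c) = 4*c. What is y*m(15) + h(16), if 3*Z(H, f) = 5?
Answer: 470/3 ≈ 156.67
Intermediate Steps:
Z(H, f) = 5/3 (Z(H, f) = (⅓)*5 = 5/3)
y = 25/9 (y = (5/3)² = 25/9 ≈ 2.7778)
y*m(15) + h(16) = 25*(4*15)/9 - 10 = (25/9)*60 - 10 = 500/3 - 10 = 470/3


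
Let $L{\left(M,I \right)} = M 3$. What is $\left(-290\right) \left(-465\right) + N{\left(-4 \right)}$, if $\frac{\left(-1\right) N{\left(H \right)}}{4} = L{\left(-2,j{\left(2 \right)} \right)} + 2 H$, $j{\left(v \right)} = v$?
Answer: $134906$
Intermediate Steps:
$L{\left(M,I \right)} = 3 M$
$N{\left(H \right)} = 24 - 8 H$ ($N{\left(H \right)} = - 4 \left(3 \left(-2\right) + 2 H\right) = - 4 \left(-6 + 2 H\right) = 24 - 8 H$)
$\left(-290\right) \left(-465\right) + N{\left(-4 \right)} = \left(-290\right) \left(-465\right) + \left(24 - -32\right) = 134850 + \left(24 + 32\right) = 134850 + 56 = 134906$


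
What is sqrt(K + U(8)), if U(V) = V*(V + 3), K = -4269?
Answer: I*sqrt(4181) ≈ 64.661*I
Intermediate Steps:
U(V) = V*(3 + V)
sqrt(K + U(8)) = sqrt(-4269 + 8*(3 + 8)) = sqrt(-4269 + 8*11) = sqrt(-4269 + 88) = sqrt(-4181) = I*sqrt(4181)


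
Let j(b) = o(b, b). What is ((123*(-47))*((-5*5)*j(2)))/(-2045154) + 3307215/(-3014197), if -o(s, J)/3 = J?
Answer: -691667176260/1027416175223 ≈ -0.67321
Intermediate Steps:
o(s, J) = -3*J
j(b) = -3*b
((123*(-47))*((-5*5)*j(2)))/(-2045154) + 3307215/(-3014197) = ((123*(-47))*((-5*5)*(-3*2)))/(-2045154) + 3307215/(-3014197) = -(-144525)*(-6)*(-1/2045154) + 3307215*(-1/3014197) = -5781*150*(-1/2045154) - 3307215/3014197 = -867150*(-1/2045154) - 3307215/3014197 = 144525/340859 - 3307215/3014197 = -691667176260/1027416175223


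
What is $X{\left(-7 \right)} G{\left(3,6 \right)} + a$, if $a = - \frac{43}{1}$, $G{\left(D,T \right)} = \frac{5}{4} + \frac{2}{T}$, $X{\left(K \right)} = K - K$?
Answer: $-43$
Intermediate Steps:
$X{\left(K \right)} = 0$
$G{\left(D,T \right)} = \frac{5}{4} + \frac{2}{T}$ ($G{\left(D,T \right)} = 5 \cdot \frac{1}{4} + \frac{2}{T} = \frac{5}{4} + \frac{2}{T}$)
$a = -43$ ($a = \left(-43\right) 1 = -43$)
$X{\left(-7 \right)} G{\left(3,6 \right)} + a = 0 \left(\frac{5}{4} + \frac{2}{6}\right) - 43 = 0 \left(\frac{5}{4} + 2 \cdot \frac{1}{6}\right) - 43 = 0 \left(\frac{5}{4} + \frac{1}{3}\right) - 43 = 0 \cdot \frac{19}{12} - 43 = 0 - 43 = -43$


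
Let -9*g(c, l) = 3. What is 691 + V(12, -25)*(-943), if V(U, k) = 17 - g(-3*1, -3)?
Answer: -46963/3 ≈ -15654.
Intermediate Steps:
g(c, l) = -1/3 (g(c, l) = -1/9*3 = -1/3)
V(U, k) = 52/3 (V(U, k) = 17 - 1*(-1/3) = 17 + 1/3 = 52/3)
691 + V(12, -25)*(-943) = 691 + (52/3)*(-943) = 691 - 49036/3 = -46963/3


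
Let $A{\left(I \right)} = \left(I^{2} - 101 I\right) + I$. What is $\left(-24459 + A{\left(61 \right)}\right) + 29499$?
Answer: $2661$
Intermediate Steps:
$A{\left(I \right)} = I^{2} - 100 I$
$\left(-24459 + A{\left(61 \right)}\right) + 29499 = \left(-24459 + 61 \left(-100 + 61\right)\right) + 29499 = \left(-24459 + 61 \left(-39\right)\right) + 29499 = \left(-24459 - 2379\right) + 29499 = -26838 + 29499 = 2661$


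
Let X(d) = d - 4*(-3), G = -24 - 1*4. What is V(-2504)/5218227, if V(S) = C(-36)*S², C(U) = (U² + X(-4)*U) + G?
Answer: 877802240/745461 ≈ 1177.5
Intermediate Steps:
G = -28 (G = -24 - 4 = -28)
X(d) = 12 + d (X(d) = d + 12 = 12 + d)
C(U) = -28 + U² + 8*U (C(U) = (U² + (12 - 4)*U) - 28 = (U² + 8*U) - 28 = -28 + U² + 8*U)
V(S) = 980*S² (V(S) = (-28 + (-36)² + 8*(-36))*S² = (-28 + 1296 - 288)*S² = 980*S²)
V(-2504)/5218227 = (980*(-2504)²)/5218227 = (980*6270016)*(1/5218227) = 6144615680*(1/5218227) = 877802240/745461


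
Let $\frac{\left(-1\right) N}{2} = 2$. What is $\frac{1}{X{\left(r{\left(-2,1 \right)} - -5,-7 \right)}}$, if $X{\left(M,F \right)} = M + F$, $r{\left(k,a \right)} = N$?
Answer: $- \frac{1}{6} \approx -0.16667$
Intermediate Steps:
$N = -4$ ($N = \left(-2\right) 2 = -4$)
$r{\left(k,a \right)} = -4$
$X{\left(M,F \right)} = F + M$
$\frac{1}{X{\left(r{\left(-2,1 \right)} - -5,-7 \right)}} = \frac{1}{-7 - -1} = \frac{1}{-7 + \left(-4 + 5\right)} = \frac{1}{-7 + 1} = \frac{1}{-6} = - \frac{1}{6}$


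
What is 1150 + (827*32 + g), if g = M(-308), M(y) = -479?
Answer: 27135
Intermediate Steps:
g = -479
1150 + (827*32 + g) = 1150 + (827*32 - 479) = 1150 + (26464 - 479) = 1150 + 25985 = 27135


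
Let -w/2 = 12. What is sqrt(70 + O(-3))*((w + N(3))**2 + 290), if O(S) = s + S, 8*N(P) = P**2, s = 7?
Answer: 52049*sqrt(74)/64 ≈ 6996.0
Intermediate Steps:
w = -24 (w = -2*12 = -24)
N(P) = P**2/8
O(S) = 7 + S
sqrt(70 + O(-3))*((w + N(3))**2 + 290) = sqrt(70 + (7 - 3))*((-24 + (1/8)*3**2)**2 + 290) = sqrt(70 + 4)*((-24 + (1/8)*9)**2 + 290) = sqrt(74)*((-24 + 9/8)**2 + 290) = sqrt(74)*((-183/8)**2 + 290) = sqrt(74)*(33489/64 + 290) = sqrt(74)*(52049/64) = 52049*sqrt(74)/64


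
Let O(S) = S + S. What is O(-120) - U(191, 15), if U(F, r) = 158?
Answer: -398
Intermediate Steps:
O(S) = 2*S
O(-120) - U(191, 15) = 2*(-120) - 1*158 = -240 - 158 = -398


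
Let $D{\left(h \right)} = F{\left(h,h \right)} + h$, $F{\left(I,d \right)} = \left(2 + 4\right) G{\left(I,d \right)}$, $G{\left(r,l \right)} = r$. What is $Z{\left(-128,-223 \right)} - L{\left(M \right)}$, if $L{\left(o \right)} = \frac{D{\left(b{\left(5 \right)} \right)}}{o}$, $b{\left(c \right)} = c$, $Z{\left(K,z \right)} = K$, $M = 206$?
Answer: $- \frac{26403}{206} \approx -128.17$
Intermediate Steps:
$F{\left(I,d \right)} = 6 I$ ($F{\left(I,d \right)} = \left(2 + 4\right) I = 6 I$)
$D{\left(h \right)} = 7 h$ ($D{\left(h \right)} = 6 h + h = 7 h$)
$L{\left(o \right)} = \frac{35}{o}$ ($L{\left(o \right)} = \frac{7 \cdot 5}{o} = \frac{35}{o}$)
$Z{\left(-128,-223 \right)} - L{\left(M \right)} = -128 - \frac{35}{206} = - \frac{26403}{206}$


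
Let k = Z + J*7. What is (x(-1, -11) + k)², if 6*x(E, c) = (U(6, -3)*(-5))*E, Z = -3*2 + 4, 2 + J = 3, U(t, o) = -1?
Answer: 625/36 ≈ 17.361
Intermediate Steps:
J = 1 (J = -2 + 3 = 1)
Z = -2 (Z = -6 + 4 = -2)
k = 5 (k = -2 + 1*7 = -2 + 7 = 5)
x(E, c) = 5*E/6 (x(E, c) = ((-1*(-5))*E)/6 = (5*E)/6 = 5*E/6)
(x(-1, -11) + k)² = ((⅚)*(-1) + 5)² = (-⅚ + 5)² = (25/6)² = 625/36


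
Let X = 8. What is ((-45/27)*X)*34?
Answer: -1360/3 ≈ -453.33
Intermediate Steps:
((-45/27)*X)*34 = (-45/27*8)*34 = (-45*1/27*8)*34 = -5/3*8*34 = -40/3*34 = -1360/3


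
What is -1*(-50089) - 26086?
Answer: 24003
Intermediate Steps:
-1*(-50089) - 26086 = 50089 - 26086 = 24003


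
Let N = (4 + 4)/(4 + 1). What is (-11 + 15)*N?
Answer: 32/5 ≈ 6.4000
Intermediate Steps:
N = 8/5 ≈ 1.6000
(-11 + 15)*N = (-11 + 15)*(8/5) = 4*(8/5) = 32/5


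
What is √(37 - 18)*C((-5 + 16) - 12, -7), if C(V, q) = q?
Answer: -7*√19 ≈ -30.512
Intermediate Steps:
√(37 - 18)*C((-5 + 16) - 12, -7) = √(37 - 18)*(-7) = √19*(-7) = -7*√19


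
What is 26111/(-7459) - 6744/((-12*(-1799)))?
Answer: -51165647/13418741 ≈ -3.8130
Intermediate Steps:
26111/(-7459) - 6744/((-12*(-1799))) = 26111*(-1/7459) - 6744/21588 = -26111/7459 - 6744*1/21588 = -26111/7459 - 562/1799 = -51165647/13418741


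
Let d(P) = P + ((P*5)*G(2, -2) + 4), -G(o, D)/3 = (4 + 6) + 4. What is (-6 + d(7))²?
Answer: 2146225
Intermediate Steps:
G(o, D) = -42 (G(o, D) = -3*((4 + 6) + 4) = -3*(10 + 4) = -3*14 = -42)
d(P) = 4 - 209*P (d(P) = P + ((P*5)*(-42) + 4) = P + ((5*P)*(-42) + 4) = P + (-210*P + 4) = P + (4 - 210*P) = 4 - 209*P)
(-6 + d(7))² = (-6 + (4 - 209*7))² = (-6 + (4 - 1463))² = (-6 - 1459)² = (-1465)² = 2146225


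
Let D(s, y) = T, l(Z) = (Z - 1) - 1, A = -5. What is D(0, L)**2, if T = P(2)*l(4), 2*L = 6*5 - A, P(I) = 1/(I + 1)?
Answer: 4/9 ≈ 0.44444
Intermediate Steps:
P(I) = 1/(1 + I)
l(Z) = -2 + Z (l(Z) = (-1 + Z) - 1 = -2 + Z)
L = 35/2 (L = (6*5 - 1*(-5))/2 = (30 + 5)/2 = (1/2)*35 = 35/2 ≈ 17.500)
T = 2/3 (T = (-2 + 4)/(1 + 2) = 2/3 ≈ 0.66667)
D(s, y) = 2/3
D(0, L)**2 = (2/3)**2 = 4/9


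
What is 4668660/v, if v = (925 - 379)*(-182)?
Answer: -389055/8281 ≈ -46.982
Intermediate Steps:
v = -99372 (v = 546*(-182) = -99372)
4668660/v = 4668660/(-99372) = 4668660*(-1/99372) = -389055/8281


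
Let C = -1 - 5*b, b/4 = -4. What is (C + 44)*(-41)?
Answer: -5043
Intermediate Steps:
b = -16 (b = 4*(-4) = -16)
C = 79 (C = -1 - 5*(-16) = -1 + 80 = 79)
(C + 44)*(-41) = (79 + 44)*(-41) = 123*(-41) = -5043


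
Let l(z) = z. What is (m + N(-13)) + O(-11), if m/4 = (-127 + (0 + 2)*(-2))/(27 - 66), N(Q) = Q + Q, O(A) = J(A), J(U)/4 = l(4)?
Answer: 134/39 ≈ 3.4359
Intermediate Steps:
J(U) = 16 (J(U) = 4*4 = 16)
O(A) = 16
N(Q) = 2*Q
m = 524/39 (m = 4*((-127 + (0 + 2)*(-2))/(27 - 66)) = 4*((-127 + 2*(-2))/(-39)) = 4*((-127 - 4)*(-1/39)) = 4*(-131*(-1/39)) = 4*(131/39) = 524/39 ≈ 13.436)
(m + N(-13)) + O(-11) = (524/39 + 2*(-13)) + 16 = (524/39 - 26) + 16 = -490/39 + 16 = 134/39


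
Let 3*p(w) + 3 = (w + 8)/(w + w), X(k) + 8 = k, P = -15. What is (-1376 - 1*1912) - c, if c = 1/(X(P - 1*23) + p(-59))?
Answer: -18179234/5529 ≈ -3288.0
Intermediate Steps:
X(k) = -8 + k
p(w) = -1 + (8 + w)/(6*w) (p(w) = -1 + ((w + 8)/(w + w))/3 = -1 + ((8 + w)/((2*w)))/3 = -1 + ((8 + w)*(1/(2*w)))/3 = -1 + ((8 + w)/(2*w))/3 = -1 + (8 + w)/(6*w))
c = -118/5529 (c = 1/((-8 + (-15 - 1*23)) + (⅙)*(8 - 5*(-59))/(-59)) = 1/((-8 + (-15 - 23)) + (⅙)*(-1/59)*(8 + 295)) = 1/((-8 - 38) + (⅙)*(-1/59)*303) = 1/(-46 - 101/118) = 1/(-5529/118) = -118/5529 ≈ -0.021342)
(-1376 - 1*1912) - c = (-1376 - 1*1912) - 1*(-118/5529) = (-1376 - 1912) + 118/5529 = -3288 + 118/5529 = -18179234/5529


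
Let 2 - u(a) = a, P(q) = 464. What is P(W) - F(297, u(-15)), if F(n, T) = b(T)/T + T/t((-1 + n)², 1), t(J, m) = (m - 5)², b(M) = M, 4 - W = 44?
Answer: 7391/16 ≈ 461.94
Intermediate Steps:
W = -40 (W = 4 - 1*44 = 4 - 44 = -40)
u(a) = 2 - a
t(J, m) = (-5 + m)²
F(n, T) = 1 + T/16 (F(n, T) = T/T + T/((-5 + 1)²) = 1 + T/((-4)²) = 1 + T/16)
P(W) - F(297, u(-15)) = 464 - (1 + (2 - 1*(-15))/16) = 464 - (1 + (2 + 15)/16) = 464 - (1 + (1/16)*17) = 464 - (1 + 17/16) = 464 - 1*33/16 = 464 - 33/16 = 7391/16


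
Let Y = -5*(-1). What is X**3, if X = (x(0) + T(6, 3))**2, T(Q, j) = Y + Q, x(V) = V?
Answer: 1771561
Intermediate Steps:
Y = 5
T(Q, j) = 5 + Q
X = 121 (X = (0 + (5 + 6))**2 = (0 + 11)**2 = 11**2 = 121)
X**3 = 121**3 = 1771561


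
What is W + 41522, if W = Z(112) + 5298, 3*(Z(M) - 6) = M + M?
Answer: 140702/3 ≈ 46901.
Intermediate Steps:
Z(M) = 6 + 2*M/3 (Z(M) = 6 + (M + M)/3 = 6 + (2*M)/3 = 6 + 2*M/3)
W = 16136/3 (W = (6 + (2/3)*112) + 5298 = (6 + 224/3) + 5298 = 242/3 + 5298 = 16136/3 ≈ 5378.7)
W + 41522 = 16136/3 + 41522 = 140702/3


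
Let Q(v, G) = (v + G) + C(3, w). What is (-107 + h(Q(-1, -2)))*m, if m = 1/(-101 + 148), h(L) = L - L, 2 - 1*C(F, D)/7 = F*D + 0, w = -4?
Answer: -107/47 ≈ -2.2766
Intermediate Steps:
C(F, D) = 14 - 7*D*F (C(F, D) = 14 - 7*(F*D + 0) = 14 - 7*(D*F + 0) = 14 - 7*D*F)
Q(v, G) = 98 + G + v (Q(v, G) = (v + G) + (14 - 7*(-4)*3) = (G + v) + (14 + 84) = (G + v) + 98 = 98 + G + v)
h(L) = 0
m = 1/47 ≈ 0.021277
(-107 + h(Q(-1, -2)))*m = (-107 + 0)*(1/47) = -107*1/47 = -107/47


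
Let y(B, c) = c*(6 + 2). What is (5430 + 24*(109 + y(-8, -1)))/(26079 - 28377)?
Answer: -1309/383 ≈ -3.4178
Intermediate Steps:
y(B, c) = 8*c (y(B, c) = c*8 = 8*c)
(5430 + 24*(109 + y(-8, -1)))/(26079 - 28377) = (5430 + 24*(109 + 8*(-1)))/(26079 - 28377) = (5430 + 24*(109 - 8))/(-2298) = (5430 + 24*101)*(-1/2298) = (5430 + 2424)*(-1/2298) = 7854*(-1/2298) = -1309/383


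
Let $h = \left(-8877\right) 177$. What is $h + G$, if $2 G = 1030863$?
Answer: $- \frac{2111595}{2} \approx -1.0558 \cdot 10^{6}$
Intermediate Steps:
$G = \frac{1030863}{2}$ ($G = \frac{1}{2} \cdot 1030863 = \frac{1030863}{2} \approx 5.1543 \cdot 10^{5}$)
$h = -1571229$
$h + G = -1571229 + \frac{1030863}{2} = - \frac{2111595}{2}$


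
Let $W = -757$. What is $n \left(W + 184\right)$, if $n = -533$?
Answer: $305409$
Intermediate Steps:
$n \left(W + 184\right) = - 533 \left(-757 + 184\right) = \left(-533\right) \left(-573\right) = 305409$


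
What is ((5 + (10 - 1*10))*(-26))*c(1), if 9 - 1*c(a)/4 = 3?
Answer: -3120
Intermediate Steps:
c(a) = 24 (c(a) = 36 - 4*3 = 36 - 12 = 24)
((5 + (10 - 1*10))*(-26))*c(1) = ((5 + (10 - 1*10))*(-26))*24 = ((5 + (10 - 10))*(-26))*24 = ((5 + 0)*(-26))*24 = (5*(-26))*24 = -130*24 = -3120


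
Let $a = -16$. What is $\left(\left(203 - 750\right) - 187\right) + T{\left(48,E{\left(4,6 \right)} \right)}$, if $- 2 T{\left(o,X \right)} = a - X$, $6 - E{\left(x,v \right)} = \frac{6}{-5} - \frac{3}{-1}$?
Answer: $- \frac{7239}{10} \approx -723.9$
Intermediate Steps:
$E{\left(x,v \right)} = \frac{21}{5}$ ($E{\left(x,v \right)} = 6 - \left(\frac{6}{-5} - \frac{3}{-1}\right) = 6 - \left(6 \left(- \frac{1}{5}\right) - -3\right) = 6 - \left(- \frac{6}{5} + 3\right) = 6 - \frac{9}{5} = \frac{21}{5}$)
$T{\left(o,X \right)} = 8 + \frac{X}{2}$ ($T{\left(o,X \right)} = - \frac{-16 - X}{2} = 8 + \frac{X}{2}$)
$\left(\left(203 - 750\right) - 187\right) + T{\left(48,E{\left(4,6 \right)} \right)} = \left(\left(203 - 750\right) - 187\right) + \left(8 + \frac{1}{2} \cdot \frac{21}{5}\right) = \left(-547 - 187\right) + \left(8 + \frac{21}{10}\right) = -734 + \frac{101}{10} = - \frac{7239}{10}$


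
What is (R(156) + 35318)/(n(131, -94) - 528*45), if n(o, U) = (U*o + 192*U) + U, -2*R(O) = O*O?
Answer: -11575/27108 ≈ -0.42700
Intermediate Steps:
R(O) = -O**2/2 (R(O) = -O*O/2 = -O**2/2)
n(o, U) = 193*U + U*o (n(o, U) = (192*U + U*o) + U = 193*U + U*o)
(R(156) + 35318)/(n(131, -94) - 528*45) = (-1/2*156**2 + 35318)/(-94*(193 + 131) - 528*45) = (-1/2*24336 + 35318)/(-94*324 - 23760) = (-12168 + 35318)/(-30456 - 23760) = 23150/(-54216) = 23150*(-1/54216) = -11575/27108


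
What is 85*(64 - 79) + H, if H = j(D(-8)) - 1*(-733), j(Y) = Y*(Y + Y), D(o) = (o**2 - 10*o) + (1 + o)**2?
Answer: 73956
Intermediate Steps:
D(o) = o**2 + (1 + o)**2 - 10*o
j(Y) = 2*Y**2 (j(Y) = Y*(2*Y) = 2*Y**2)
H = 75231 (H = 2*(1 - 8*(-8) + 2*(-8)**2)**2 - 1*(-733) = 2*(1 + 64 + 2*64)**2 + 733 = 2*(1 + 64 + 128)**2 + 733 = 2*193**2 + 733 = 2*37249 + 733 = 74498 + 733 = 75231)
85*(64 - 79) + H = 85*(64 - 79) + 75231 = 85*(-15) + 75231 = -1275 + 75231 = 73956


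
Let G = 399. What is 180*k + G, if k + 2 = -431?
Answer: -77541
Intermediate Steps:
k = -433 (k = -2 - 431 = -433)
180*k + G = 180*(-433) + 399 = -77940 + 399 = -77541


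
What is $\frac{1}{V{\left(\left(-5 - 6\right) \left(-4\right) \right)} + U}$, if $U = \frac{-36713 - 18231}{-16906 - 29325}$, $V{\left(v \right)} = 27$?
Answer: $\frac{46231}{1303181} \approx 0.035475$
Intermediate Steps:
$U = \frac{54944}{46231}$ ($U = - \frac{54944}{-46231} = \left(-54944\right) \left(- \frac{1}{46231}\right) = \frac{54944}{46231} \approx 1.1885$)
$\frac{1}{V{\left(\left(-5 - 6\right) \left(-4\right) \right)} + U} = \frac{1}{27 + \frac{54944}{46231}} = \frac{1}{\frac{1303181}{46231}} = \frac{46231}{1303181}$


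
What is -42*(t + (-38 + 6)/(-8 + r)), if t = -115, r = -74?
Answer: 197358/41 ≈ 4813.6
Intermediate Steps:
-42*(t + (-38 + 6)/(-8 + r)) = -42*(-115 + (-38 + 6)/(-8 - 74)) = -42*(-115 - 32/(-82)) = -42*(-115 - 32*(-1/82)) = -42*(-115 + 16/41) = -42*(-4699/41) = 197358/41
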